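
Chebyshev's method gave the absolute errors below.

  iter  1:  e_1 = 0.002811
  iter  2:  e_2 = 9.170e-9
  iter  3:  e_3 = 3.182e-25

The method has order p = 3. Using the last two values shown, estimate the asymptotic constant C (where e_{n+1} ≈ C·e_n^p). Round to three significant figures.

0.413

C ≈ e_3 / e_2^3
  = 3.182e-25 / (9.170e-9)^3
  = 3.182e-25 / 7.71095e-25 ≈ 0.41266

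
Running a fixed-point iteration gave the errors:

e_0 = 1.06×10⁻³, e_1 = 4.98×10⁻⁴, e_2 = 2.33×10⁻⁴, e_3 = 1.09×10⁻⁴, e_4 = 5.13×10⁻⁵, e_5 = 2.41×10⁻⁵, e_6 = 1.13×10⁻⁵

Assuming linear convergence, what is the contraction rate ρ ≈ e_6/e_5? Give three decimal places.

0.469

ρ ≈ e_6/e_5 = 1.13×10⁻⁵/2.41×10⁻⁵ = 0.46888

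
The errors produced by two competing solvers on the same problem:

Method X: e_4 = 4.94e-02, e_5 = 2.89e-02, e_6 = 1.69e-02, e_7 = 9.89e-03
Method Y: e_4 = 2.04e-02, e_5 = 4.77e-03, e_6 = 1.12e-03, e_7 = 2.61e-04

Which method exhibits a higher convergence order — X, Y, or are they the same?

same

Method X: p ≈ ln(9.89e-03/1.69e-02)/ln(1.69e-02/2.89e-02) ≈ 1.00.
Method Y: p ≈ ln(2.61e-04/1.12e-03)/ln(1.12e-03/4.77e-03) ≈ 1.01.
Both orders ≈ 1.0 — effectively the same.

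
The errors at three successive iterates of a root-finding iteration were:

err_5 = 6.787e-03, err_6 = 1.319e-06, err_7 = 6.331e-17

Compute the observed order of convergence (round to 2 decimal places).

2.78

p ≈ ln(err_7/err_6) / ln(err_6/err_5)
  = ln(6.331e-17/1.319e-06) / ln(1.319e-06/6.787e-03)
  = ln(4.79985e-11) / ln(0.000194342)
  = -23.75985 / -8.54589 ≈ 2.78027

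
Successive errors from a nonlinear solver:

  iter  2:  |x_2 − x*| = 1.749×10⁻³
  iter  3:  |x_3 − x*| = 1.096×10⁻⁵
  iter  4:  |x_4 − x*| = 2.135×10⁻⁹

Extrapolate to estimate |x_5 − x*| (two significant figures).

1.2e-15

First estimate the order: p ≈ ln(|x_4 − x*|/|x_3 − x*|) / ln(|x_3 − x*|/|x_2 − x*|) = ln(2.135×10⁻⁹/1.096×10⁻⁵)/ln(1.096×10⁻⁵/1.749×10⁻³) = ln(0.000194799)/ln(0.00626644) ≈ 1.6843.
Then |x_5 − x*| ≈ |x_4 − x*|·(|x_4 − x*|/|x_3 − x*|)^p = 2.135×10⁻⁹·(0.000194799)^1.6843 = 2.135×10⁻⁹·5.63055e-07 ≈ 1.202e-15.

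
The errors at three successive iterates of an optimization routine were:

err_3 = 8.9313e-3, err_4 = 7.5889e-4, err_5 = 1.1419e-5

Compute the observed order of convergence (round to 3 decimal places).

1.702

p ≈ ln(err_5/err_4) / ln(err_4/err_3)
  = ln(1.1419e-5/7.5889e-4) / ln(7.5889e-4/8.9313e-3)
  = ln(0.015047) / ln(0.0849697)
  = -4.196577 / -2.465461 ≈ 1.702147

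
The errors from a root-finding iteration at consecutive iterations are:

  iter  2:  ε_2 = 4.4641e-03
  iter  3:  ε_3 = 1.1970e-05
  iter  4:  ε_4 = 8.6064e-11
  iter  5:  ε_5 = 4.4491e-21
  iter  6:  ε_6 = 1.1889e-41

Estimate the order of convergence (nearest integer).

Consecutive ratios: ε_6/ε_5 = 1.1889e-41/4.4491e-21 = 2.67223e-21, ε_5/ε_4 = 4.4491e-21/8.6064e-11 = 5.16953e-11.
p ≈ ln(2.67223e-21)/ln(5.16953e-11) = -47.3714/-23.6857 ≈ 2.00.
So the convergence is quadratic (order 2).

2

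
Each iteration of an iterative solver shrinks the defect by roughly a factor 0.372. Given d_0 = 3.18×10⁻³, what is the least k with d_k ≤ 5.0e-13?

23

After k steps, d_k ≈ 3.18×10⁻³·0.372^k.
Need 0.372^k ≤ 5.0e-13/3.18×10⁻³ = 1.57233e-10.
k ≥ ln(1.57233e-10)/ln(0.372) = -22.5733/-0.98886 = 22.828.
Smallest integer k = 23.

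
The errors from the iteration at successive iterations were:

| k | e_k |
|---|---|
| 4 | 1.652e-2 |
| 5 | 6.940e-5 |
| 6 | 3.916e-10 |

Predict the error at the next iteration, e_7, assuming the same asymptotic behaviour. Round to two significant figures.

1.0e-21

First estimate the order: p ≈ ln(e_6/e_5) / ln(e_5/e_4) = ln(3.916e-10/6.940e-5)/ln(6.940e-5/1.652e-2) = ln(5.64265e-06)/ln(0.00420097) ≈ 2.2084.
Then e_7 ≈ e_6·(e_6/e_5)^p = 3.916e-10·(5.64265e-06)^2.2084 = 3.916e-10·2.56552e-12 ≈ 1.005e-21.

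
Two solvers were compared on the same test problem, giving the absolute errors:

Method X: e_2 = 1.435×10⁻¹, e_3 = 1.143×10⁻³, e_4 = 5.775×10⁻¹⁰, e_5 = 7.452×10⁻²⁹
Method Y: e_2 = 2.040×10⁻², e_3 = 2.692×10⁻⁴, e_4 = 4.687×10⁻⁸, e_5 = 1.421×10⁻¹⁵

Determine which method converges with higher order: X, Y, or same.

Method X: p ≈ ln(7.452×10⁻²⁹/5.775×10⁻¹⁰)/ln(5.775×10⁻¹⁰/1.143×10⁻³) ≈ 3.00.
Method Y: p ≈ ln(1.421×10⁻¹⁵/4.687×10⁻⁸)/ln(4.687×10⁻⁸/2.692×10⁻⁴) ≈ 2.00.
Method X has the higher order (≈3.0 vs ≈2.0).

X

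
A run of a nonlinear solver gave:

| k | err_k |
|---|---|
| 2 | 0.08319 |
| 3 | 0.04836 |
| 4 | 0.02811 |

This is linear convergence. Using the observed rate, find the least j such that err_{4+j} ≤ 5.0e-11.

Rate ρ ≈ err_4/err_3 = 0.02811/0.04836 = 0.5813.
After j more steps, err_{4+j} ≈ 0.02811·ρ^j; need ρ^j ≤ 5.0e-11/0.02811 = 1.77873e-09.
j ≥ ln(1.77873e-09)/ln(0.5813) = -20.1474/-0.54249 = 37.139.
So 38 more iterations are needed.

38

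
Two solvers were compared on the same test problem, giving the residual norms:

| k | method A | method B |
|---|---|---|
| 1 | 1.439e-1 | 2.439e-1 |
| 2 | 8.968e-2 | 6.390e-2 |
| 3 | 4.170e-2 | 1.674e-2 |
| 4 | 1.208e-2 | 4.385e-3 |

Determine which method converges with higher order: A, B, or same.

A

Method A: p ≈ ln(1.208e-2/4.170e-2)/ln(4.170e-2/8.968e-2) ≈ 1.62.
Method B: p ≈ ln(4.385e-3/1.674e-2)/ln(1.674e-2/6.390e-2) ≈ 1.00.
Method A has the higher order (≈1.6 vs ≈1.0).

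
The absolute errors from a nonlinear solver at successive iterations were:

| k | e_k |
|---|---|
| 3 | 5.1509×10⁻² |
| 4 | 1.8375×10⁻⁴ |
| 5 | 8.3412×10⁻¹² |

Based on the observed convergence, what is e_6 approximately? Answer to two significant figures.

First estimate the order: p ≈ ln(e_5/e_4) / ln(e_4/e_3) = ln(8.3412×10⁻¹²/1.8375×10⁻⁴)/ln(1.8375×10⁻⁴/5.1509×10⁻²) = ln(4.53943e-08)/ln(0.00356734) ≈ 3.0000.
Then e_6 ≈ e_5·(e_5/e_4)^p = 8.3412×10⁻¹²·(4.53943e-08)^3.0000 = 8.3412×10⁻¹²·9.35414e-23 ≈ 7.802e-34.

7.8e-34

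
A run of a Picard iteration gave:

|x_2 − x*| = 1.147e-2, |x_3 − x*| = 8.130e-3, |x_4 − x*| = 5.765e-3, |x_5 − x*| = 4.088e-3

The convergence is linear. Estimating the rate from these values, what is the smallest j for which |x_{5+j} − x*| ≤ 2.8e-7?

28

Rate ρ ≈ |x_5 − x*|/|x_4 − x*| = 4.088e-3/5.765e-3 = 0.7091.
After j more steps, |x_{5+j} − x*| ≈ 4.088e-3·ρ^j; need ρ^j ≤ 2.8e-7/4.088e-3 = 6.84932e-05.
j ≥ ln(6.84932e-05)/ln(0.7091) = -9.5888/-0.34376 = 27.894.
So 28 more iterations are needed.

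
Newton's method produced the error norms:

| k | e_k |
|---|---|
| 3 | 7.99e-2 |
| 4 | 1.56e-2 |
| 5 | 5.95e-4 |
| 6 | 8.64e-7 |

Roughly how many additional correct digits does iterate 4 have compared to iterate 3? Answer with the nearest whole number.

1

Digits gained ≈ log₁₀(e_3/e_4) = log₁₀(7.99e-2/1.56e-2) = log₁₀(5.12179) ≈ 0.709.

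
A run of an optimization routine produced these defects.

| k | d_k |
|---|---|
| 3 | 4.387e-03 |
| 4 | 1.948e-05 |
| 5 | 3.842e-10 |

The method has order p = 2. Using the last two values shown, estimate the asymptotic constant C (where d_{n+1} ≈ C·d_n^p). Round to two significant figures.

C ≈ d_5 / d_4^2
  = 3.842e-10 / (1.948e-05)^2
  = 3.842e-10 / 3.7947e-10 ≈ 1.0125

1.0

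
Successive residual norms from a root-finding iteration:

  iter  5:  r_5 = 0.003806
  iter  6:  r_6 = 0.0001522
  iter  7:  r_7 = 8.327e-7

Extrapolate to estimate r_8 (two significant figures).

1.8e-10

First estimate the order: p ≈ ln(r_7/r_6) / ln(r_6/r_5) = ln(8.327e-7/0.0001522)/ln(0.0001522/0.003806) = ln(0.00547109)/ln(0.0399895) ≈ 1.6179.
Then r_8 ≈ r_7·(r_7/r_6)^p = 8.327e-7·(0.00547109)^1.6179 = 8.327e-7·0.000218993 ≈ 1.824e-10.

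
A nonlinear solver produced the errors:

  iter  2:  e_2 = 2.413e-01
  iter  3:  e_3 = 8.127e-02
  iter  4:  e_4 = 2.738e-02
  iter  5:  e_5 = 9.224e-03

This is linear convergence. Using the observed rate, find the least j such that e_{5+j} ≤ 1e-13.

Rate ρ ≈ e_5/e_4 = 9.224e-03/2.738e-02 = 0.3369.
After j more steps, e_{5+j} ≈ 9.224e-03·ρ^j; need ρ^j ≤ 1e-13/9.224e-03 = 1.08413e-11.
j ≥ ln(1.08413e-11)/ln(0.3369) = -25.2477/-1.08797 = 23.206.
So 24 more iterations are needed.

24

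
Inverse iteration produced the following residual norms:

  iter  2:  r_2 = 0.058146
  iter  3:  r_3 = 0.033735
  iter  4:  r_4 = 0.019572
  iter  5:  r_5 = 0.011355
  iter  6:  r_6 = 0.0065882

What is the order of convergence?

Consecutive ratios: r_6/r_5 = 0.0065882/0.011355 = 0.580203, r_5/r_4 = 0.011355/0.019572 = 0.580166.
p ≈ ln(0.580203)/ln(0.580166) = -0.5444/-0.5444 ≈ 1.00.
So the convergence is linear (order 1).

1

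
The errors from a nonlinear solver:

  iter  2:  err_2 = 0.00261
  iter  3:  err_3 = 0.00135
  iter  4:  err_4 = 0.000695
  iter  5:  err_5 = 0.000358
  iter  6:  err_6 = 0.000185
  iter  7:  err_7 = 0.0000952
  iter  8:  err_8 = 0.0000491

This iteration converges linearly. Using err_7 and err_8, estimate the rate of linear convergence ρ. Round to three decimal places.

0.516

ρ ≈ err_8/err_7 = 0.0000491/0.0000952 = 0.51576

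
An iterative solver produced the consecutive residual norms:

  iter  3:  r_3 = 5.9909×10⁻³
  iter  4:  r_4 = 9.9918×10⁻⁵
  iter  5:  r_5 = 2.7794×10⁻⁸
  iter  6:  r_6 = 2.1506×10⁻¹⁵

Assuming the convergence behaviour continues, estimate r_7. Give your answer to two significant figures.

1.3e-29

First estimate the order: p ≈ ln(r_6/r_5) / ln(r_5/r_4) = ln(2.1506×10⁻¹⁵/2.7794×10⁻⁸)/ln(2.7794×10⁻⁸/9.9918×10⁻⁵) = ln(7.73764e-08)/ln(0.000278168) ≈ 2.0000.
Then r_7 ≈ r_6·(r_6/r_5)^p = 2.1506×10⁻¹⁵·(7.73764e-08)^2.0000 = 2.1506×10⁻¹⁵·5.98711e-15 ≈ 1.288e-29.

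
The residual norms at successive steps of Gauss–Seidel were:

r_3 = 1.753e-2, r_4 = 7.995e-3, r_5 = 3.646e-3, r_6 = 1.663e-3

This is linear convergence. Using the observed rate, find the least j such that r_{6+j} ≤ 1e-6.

10

Rate ρ ≈ r_6/r_5 = 1.663e-3/3.646e-3 = 0.4561.
After j more steps, r_{6+j} ≈ 1.663e-3·ρ^j; need ρ^j ≤ 1e-6/1.663e-3 = 0.000601323.
j ≥ ln(0.000601323)/ln(0.4561) = -7.4164/-0.78504 = 9.447.
So 10 more iterations are needed.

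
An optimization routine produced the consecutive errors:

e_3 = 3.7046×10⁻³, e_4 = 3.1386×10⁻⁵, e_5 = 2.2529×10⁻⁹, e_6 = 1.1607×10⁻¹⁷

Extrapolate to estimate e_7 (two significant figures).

3.1e-34

First estimate the order: p ≈ ln(e_6/e_5) / ln(e_5/e_4) = ln(1.1607×10⁻¹⁷/2.2529×10⁻⁹)/ln(2.2529×10⁻⁹/3.1386×10⁻⁵) = ln(5.15203e-09)/ln(7.17804e-05) ≈ 2.0000.
Then e_7 ≈ e_6·(e_6/e_5)^p = 1.1607×10⁻¹⁷·(5.15203e-09)^2.0000 = 1.1607×10⁻¹⁷·2.65434e-17 ≈ 3.081e-34.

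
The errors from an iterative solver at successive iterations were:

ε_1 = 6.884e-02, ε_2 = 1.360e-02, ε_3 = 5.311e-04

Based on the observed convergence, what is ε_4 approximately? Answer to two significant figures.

8.1e-7

First estimate the order: p ≈ ln(ε_3/ε_2) / ln(ε_2/ε_1) = ln(5.311e-04/1.360e-02)/ln(1.360e-02/6.884e-02) = ln(0.0390515)/ln(0.19756) ≈ 1.9997.
Then ε_4 ≈ ε_3·(ε_3/ε_2)^p = 5.311e-04·(0.0390515)^1.9997 = 5.311e-04·0.0015265 ≈ 8.107e-07.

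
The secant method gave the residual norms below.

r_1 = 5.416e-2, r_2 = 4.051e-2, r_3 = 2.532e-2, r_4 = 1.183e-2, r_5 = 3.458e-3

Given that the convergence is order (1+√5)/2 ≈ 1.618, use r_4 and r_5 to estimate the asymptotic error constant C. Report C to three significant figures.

4.54

C ≈ r_5 / r_4^1.618
  = 3.458e-3 / (1.183e-2)^1.618
  = 3.458e-3 / 0.000762236 ≈ 4.5367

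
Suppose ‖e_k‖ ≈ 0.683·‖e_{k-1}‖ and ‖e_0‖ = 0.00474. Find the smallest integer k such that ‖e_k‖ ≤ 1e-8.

35

After k steps, ‖e_k‖ ≈ 0.00474·0.683^k.
Need 0.683^k ≤ 1e-8/0.00474 = 2.1097e-06.
k ≥ ln(2.1097e-06)/ln(0.683) = -13.0690/-0.38126 = 34.278.
Smallest integer k = 35.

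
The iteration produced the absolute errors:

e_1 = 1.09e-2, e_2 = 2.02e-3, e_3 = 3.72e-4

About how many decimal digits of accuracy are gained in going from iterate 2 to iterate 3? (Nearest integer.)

1

Digits gained ≈ log₁₀(e_2/e_3) = log₁₀(2.02e-3/3.72e-4) = log₁₀(5.43011) ≈ 0.735.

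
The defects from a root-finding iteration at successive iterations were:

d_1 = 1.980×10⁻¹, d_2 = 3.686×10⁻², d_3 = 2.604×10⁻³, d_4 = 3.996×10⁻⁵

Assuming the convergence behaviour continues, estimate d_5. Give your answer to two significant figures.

First estimate the order: p ≈ ln(d_4/d_3) / ln(d_3/d_2) = ln(3.996×10⁻⁵/2.604×10⁻³)/ln(2.604×10⁻³/3.686×10⁻²) = ln(0.0153456)/ln(0.0706457) ≈ 1.5762.
Then d_5 ≈ d_4·(d_4/d_3)^p = 3.996×10⁻⁵·(0.0153456)^1.5762 = 3.996×10⁻⁵·0.00138276 ≈ 5.526e-08.

5.5e-8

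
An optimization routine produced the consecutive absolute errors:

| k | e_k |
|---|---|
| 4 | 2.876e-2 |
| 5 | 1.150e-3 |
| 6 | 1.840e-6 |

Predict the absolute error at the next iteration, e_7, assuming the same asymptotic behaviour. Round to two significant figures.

First estimate the order: p ≈ ln(e_6/e_5) / ln(e_5/e_4) = ln(1.840e-6/1.150e-3)/ln(1.150e-3/2.876e-2) = ln(0.0016)/ln(0.0399861) ≈ 1.9998.
Then e_7 ≈ e_6·(e_6/e_5)^p = 1.840e-6·(0.0016)^1.9998 = 1.840e-6·2.5633e-06 ≈ 4.716e-12.

4.7e-12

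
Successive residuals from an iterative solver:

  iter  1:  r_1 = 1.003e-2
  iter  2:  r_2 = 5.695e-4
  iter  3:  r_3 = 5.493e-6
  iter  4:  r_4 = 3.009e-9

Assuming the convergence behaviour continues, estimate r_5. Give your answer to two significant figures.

First estimate the order: p ≈ ln(r_4/r_3) / ln(r_3/r_2) = ln(3.009e-9/5.493e-6)/ln(5.493e-6/5.695e-4) = ln(0.000547788)/ln(0.0096453) ≈ 1.6180.
Then r_5 ≈ r_4·(r_4/r_3)^p = 3.009e-9·(0.000547788)^1.6180 = 3.009e-9·5.28537e-06 ≈ 1.59e-14.

1.6e-14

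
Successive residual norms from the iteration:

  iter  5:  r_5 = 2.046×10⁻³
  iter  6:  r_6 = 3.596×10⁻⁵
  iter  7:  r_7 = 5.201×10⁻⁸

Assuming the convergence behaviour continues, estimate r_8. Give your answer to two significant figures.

1.3e-12

First estimate the order: p ≈ ln(r_7/r_6) / ln(r_6/r_5) = ln(5.201×10⁻⁸/3.596×10⁻⁵)/ln(3.596×10⁻⁵/2.046×10⁻³) = ln(0.00144633)/ln(0.0175758) ≈ 1.6180.
Then r_8 ≈ r_7·(r_7/r_6)^p = 5.201×10⁻⁸·(0.00144633)^1.6180 = 5.201×10⁻⁸·2.5428e-05 ≈ 1.323e-12.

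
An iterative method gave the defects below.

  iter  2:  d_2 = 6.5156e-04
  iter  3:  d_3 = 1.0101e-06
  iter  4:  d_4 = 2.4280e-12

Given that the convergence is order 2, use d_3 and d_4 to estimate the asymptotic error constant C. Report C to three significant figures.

2.38

C ≈ d_4 / d_3^2
  = 2.4280e-12 / (1.0101e-06)^2
  = 2.4280e-12 / 1.0203e-12 ≈ 2.3797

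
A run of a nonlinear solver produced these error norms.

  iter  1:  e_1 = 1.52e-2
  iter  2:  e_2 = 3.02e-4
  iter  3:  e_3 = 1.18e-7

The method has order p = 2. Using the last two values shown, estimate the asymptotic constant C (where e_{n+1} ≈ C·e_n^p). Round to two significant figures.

1.3

C ≈ e_3 / e_2^2
  = 1.18e-7 / (3.02e-4)^2
  = 1.18e-7 / 9.1204e-08 ≈ 1.2938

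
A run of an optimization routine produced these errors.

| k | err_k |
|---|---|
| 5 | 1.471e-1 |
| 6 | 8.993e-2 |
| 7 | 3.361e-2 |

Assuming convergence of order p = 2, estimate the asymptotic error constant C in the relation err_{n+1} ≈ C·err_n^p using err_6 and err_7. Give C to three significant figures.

4.16

C ≈ err_7 / err_6^2
  = 3.361e-2 / (8.993e-2)^2
  = 3.361e-2 / 0.0080874 ≈ 4.1558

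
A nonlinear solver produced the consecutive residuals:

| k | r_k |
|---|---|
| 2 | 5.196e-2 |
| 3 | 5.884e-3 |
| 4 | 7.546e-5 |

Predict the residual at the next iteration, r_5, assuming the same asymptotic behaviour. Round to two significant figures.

First estimate the order: p ≈ ln(r_4/r_3) / ln(r_3/r_2) = ln(7.546e-5/5.884e-3)/ln(5.884e-3/5.196e-2) = ln(0.0128246)/ln(0.113241) ≈ 2.0000.
Then r_5 ≈ r_4·(r_4/r_3)^p = 7.546e-5·(0.0128246)^2.0000 = 7.546e-5·0.00016447 ≈ 1.241e-08.

1.2e-8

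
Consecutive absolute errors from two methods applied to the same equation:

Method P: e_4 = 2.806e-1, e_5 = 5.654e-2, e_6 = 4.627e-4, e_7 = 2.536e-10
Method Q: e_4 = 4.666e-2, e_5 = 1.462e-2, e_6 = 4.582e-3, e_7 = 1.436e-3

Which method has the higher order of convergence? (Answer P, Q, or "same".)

P

Method P: p ≈ ln(2.536e-10/4.627e-4)/ln(4.627e-4/5.654e-2) ≈ 3.00.
Method Q: p ≈ ln(1.436e-3/4.582e-3)/ln(4.582e-3/1.462e-2) ≈ 1.00.
Method P has the higher order (≈3.0 vs ≈1.0).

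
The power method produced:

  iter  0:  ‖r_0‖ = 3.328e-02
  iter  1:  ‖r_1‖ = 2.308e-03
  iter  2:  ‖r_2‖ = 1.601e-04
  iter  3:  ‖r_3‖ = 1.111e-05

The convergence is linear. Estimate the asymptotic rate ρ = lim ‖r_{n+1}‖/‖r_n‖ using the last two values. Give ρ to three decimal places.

ρ ≈ ‖r_3‖/‖r_2‖ = 1.111e-05/1.601e-04 = 0.06939

0.069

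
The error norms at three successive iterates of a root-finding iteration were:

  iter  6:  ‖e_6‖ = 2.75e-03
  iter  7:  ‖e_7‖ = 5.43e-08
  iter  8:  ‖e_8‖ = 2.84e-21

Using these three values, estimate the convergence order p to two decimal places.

2.82

p ≈ ln(‖e_8‖/‖e_7‖) / ln(‖e_7‖/‖e_6‖)
  = ln(2.84e-21/5.43e-08) / ln(5.43e-08/2.75e-03)
  = ln(5.2302e-14) / ln(1.97455e-05)
  = -30.58174 / -10.83258 ≈ 2.82313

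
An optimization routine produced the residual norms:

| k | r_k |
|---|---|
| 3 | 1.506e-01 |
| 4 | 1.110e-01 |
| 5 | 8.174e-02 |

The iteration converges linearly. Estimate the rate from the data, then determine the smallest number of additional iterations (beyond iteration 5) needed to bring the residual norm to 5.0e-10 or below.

Rate ρ ≈ r_5/r_4 = 8.174e-02/1.110e-01 = 0.7364.
After j more steps, r_{5+j} ≈ 8.174e-02·ρ^j; need ρ^j ≤ 5.0e-10/8.174e-02 = 6.11696e-09.
j ≥ ln(6.11696e-09)/ln(0.7364) = -18.9122/-0.30598 = 61.809.
So 62 more iterations are needed.

62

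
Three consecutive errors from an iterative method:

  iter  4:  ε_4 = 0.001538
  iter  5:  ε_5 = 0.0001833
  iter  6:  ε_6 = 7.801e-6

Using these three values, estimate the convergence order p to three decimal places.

p ≈ ln(ε_6/ε_5) / ln(ε_5/ε_4)
  = ln(7.801e-6/0.0001833) / ln(0.0001833/0.001538)
  = ln(0.0425586) / ln(0.119181)
  = -3.156873 / -2.127112 ≈ 1.484112

1.484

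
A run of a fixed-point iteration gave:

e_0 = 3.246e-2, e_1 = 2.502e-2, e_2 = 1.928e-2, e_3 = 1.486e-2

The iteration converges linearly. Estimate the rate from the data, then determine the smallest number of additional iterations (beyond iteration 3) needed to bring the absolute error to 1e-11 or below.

Rate ρ ≈ e_3/e_2 = 1.486e-2/1.928e-2 = 0.7707.
After j more steps, e_{3+j} ≈ 1.486e-2·ρ^j; need ρ^j ≤ 1e-11/1.486e-2 = 6.72948e-10.
j ≥ ln(6.72948e-10)/ln(0.7707) = -21.1194/-0.26046 = 81.085.
So 82 more iterations are needed.

82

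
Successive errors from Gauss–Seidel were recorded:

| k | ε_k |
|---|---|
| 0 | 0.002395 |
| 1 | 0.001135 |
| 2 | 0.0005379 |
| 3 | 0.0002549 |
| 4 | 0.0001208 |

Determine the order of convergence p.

Consecutive ratios: ε_4/ε_3 = 0.0001208/0.0002549 = 0.473911, ε_3/ε_2 = 0.0002549/0.0005379 = 0.47388.
p ≈ ln(0.473911)/ln(0.47388) = -0.7467/-0.7468 ≈ 1.00.
So the convergence is linear (order 1).

1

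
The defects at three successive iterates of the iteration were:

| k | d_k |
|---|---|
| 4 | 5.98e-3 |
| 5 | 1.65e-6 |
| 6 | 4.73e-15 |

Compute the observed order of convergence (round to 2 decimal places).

2.40

p ≈ ln(d_6/d_5) / ln(d_5/d_4)
  = ln(4.73e-15/1.65e-6) / ln(1.65e-6/5.98e-3)
  = ln(2.86667e-09) / ln(0.00027592)
  = -19.67011 / -8.19540 ≈ 2.40014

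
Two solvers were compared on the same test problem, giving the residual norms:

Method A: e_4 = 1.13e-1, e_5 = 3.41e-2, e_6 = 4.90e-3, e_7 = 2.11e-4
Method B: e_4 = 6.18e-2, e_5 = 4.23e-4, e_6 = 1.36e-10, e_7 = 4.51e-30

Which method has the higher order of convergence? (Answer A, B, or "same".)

B

Method A: p ≈ ln(2.11e-4/4.90e-3)/ln(4.90e-3/3.41e-2) ≈ 1.62.
Method B: p ≈ ln(4.51e-30/1.36e-10)/ln(1.36e-10/4.23e-4) ≈ 3.00.
Method B has the higher order (≈3.0 vs ≈1.6).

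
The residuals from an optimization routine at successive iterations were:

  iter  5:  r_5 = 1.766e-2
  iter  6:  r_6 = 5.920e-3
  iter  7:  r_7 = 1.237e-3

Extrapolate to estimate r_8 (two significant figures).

First estimate the order: p ≈ ln(r_7/r_6) / ln(r_6/r_5) = ln(1.237e-3/5.920e-3)/ln(5.920e-3/1.766e-2) = ln(0.208953)/ln(0.335221) ≈ 1.4325.
Then r_8 ≈ r_7·(r_7/r_6)^p = 1.237e-3·(0.208953)^1.4325 = 1.237e-3·0.106162 ≈ 0.0001313.

1.3e-4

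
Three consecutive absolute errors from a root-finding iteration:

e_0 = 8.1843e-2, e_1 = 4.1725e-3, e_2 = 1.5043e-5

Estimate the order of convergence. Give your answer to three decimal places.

p ≈ ln(e_2/e_1) / ln(e_1/e_0)
  = ln(1.5043e-5/4.1725e-3) / ln(4.1725e-3/8.1843e-2)
  = ln(0.00360527) / ln(0.0509818)
  = -5.625359 / -2.976287 ≈ 1.890059

1.890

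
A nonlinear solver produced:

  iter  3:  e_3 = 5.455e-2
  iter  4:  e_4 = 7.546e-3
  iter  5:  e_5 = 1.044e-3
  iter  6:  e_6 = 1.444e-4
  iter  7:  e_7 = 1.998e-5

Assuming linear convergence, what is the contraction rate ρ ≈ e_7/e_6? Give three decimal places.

ρ ≈ e_7/e_6 = 1.998e-5/1.444e-4 = 0.13837

0.138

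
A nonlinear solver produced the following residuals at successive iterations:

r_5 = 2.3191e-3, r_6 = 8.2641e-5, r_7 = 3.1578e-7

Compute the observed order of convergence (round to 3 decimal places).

1.670

p ≈ ln(r_7/r_6) / ln(r_6/r_5)
  = ln(3.1578e-7/8.2641e-5) / ln(8.2641e-5/2.3191e-3)
  = ln(0.00382111) / ln(0.0356349)
  = -5.567214 / -3.334430 ≈ 1.669615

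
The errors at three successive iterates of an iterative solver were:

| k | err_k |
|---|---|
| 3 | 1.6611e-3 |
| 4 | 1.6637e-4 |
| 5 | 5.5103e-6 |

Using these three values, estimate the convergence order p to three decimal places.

p ≈ ln(err_5/err_4) / ln(err_4/err_3)
  = ln(5.5103e-6/1.6637e-4) / ln(1.6637e-4/1.6611e-3)
  = ln(0.0331208) / ln(0.100157)
  = -3.407594 / -2.301016 ≈ 1.480908

1.481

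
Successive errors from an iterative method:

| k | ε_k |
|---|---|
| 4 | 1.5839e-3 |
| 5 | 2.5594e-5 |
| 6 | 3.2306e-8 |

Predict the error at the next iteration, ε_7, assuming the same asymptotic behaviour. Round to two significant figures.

6.6e-13

First estimate the order: p ≈ ln(ε_6/ε_5) / ln(ε_5/ε_4) = ln(3.2306e-8/2.5594e-5)/ln(2.5594e-5/1.5839e-3) = ln(0.00126225)/ln(0.0161588) ≈ 1.6180.
Then ε_7 ≈ ε_6·(ε_6/ε_5)^p = 3.2306e-8·(0.00126225)^1.6180 = 3.2306e-8·2.04011e-05 ≈ 6.591e-13.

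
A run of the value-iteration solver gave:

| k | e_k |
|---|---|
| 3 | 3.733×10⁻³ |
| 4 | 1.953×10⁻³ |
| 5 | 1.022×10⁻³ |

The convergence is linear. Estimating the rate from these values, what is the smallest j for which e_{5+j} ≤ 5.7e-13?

33

Rate ρ ≈ e_5/e_4 = 1.022×10⁻³/1.953×10⁻³ = 0.5233.
After j more steps, e_{5+j} ≈ 1.022×10⁻³·ρ^j; need ρ^j ≤ 5.7e-13/1.022×10⁻³ = 5.5773e-10.
j ≥ ln(5.5773e-10)/ln(0.5233) = -21.3071/-0.64760 = 32.902.
So 33 more iterations are needed.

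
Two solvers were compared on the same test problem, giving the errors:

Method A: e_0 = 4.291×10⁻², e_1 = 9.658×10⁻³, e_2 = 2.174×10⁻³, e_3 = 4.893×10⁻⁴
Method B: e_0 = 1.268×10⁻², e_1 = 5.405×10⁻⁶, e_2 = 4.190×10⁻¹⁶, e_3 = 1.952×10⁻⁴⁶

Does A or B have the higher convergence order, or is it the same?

Method A: p ≈ ln(4.893×10⁻⁴/2.174×10⁻³)/ln(2.174×10⁻³/9.658×10⁻³) ≈ 1.00.
Method B: p ≈ ln(1.952×10⁻⁴⁶/4.190×10⁻¹⁶)/ln(4.190×10⁻¹⁶/5.405×10⁻⁶) ≈ 3.00.
Method B has the higher order (≈3.0 vs ≈1.0).

B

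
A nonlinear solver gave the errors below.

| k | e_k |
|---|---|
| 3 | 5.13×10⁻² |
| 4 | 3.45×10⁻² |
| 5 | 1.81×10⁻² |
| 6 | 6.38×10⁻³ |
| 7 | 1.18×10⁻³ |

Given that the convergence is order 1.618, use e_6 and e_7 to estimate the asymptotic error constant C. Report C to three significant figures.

C ≈ e_7 / e_6^1.618
  = 1.18×10⁻³ / (6.38×10⁻³)^1.618
  = 1.18×10⁻³ / 0.000280672 ≈ 4.2042

4.20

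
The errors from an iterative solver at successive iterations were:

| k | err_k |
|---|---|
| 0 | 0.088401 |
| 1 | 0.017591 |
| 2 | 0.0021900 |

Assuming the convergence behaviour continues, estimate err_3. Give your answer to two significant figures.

First estimate the order: p ≈ ln(err_2/err_1) / ln(err_1/err_0) = ln(0.0021900/0.017591)/ln(0.017591/0.088401) = ln(0.124495)/ln(0.198991) ≈ 1.2905.
Then err_3 ≈ err_2·(err_2/err_1)^p = 0.0021900·(0.124495)^1.2905 = 0.0021900·0.0679663 ≈ 0.0001488.

1.5e-4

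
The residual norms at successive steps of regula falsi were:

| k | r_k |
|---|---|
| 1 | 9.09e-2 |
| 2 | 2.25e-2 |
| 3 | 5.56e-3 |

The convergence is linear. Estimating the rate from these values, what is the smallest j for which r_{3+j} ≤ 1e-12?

Rate ρ ≈ r_3/r_2 = 5.56e-3/2.25e-2 = 0.2471.
After j more steps, r_{3+j} ≈ 5.56e-3·ρ^j; need ρ^j ≤ 1e-12/5.56e-3 = 1.79856e-10.
j ≥ ln(1.79856e-10)/ln(0.2471) = -22.4389/-1.39796 = 16.051.
So 17 more iterations are needed.

17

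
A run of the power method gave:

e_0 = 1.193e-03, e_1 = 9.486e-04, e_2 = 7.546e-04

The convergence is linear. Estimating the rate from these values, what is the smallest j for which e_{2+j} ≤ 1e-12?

90

Rate ρ ≈ e_2/e_1 = 7.546e-04/9.486e-04 = 0.7955.
After j more steps, e_{2+j} ≈ 7.546e-04·ρ^j; need ρ^j ≤ 1e-12/7.546e-04 = 1.32521e-09.
j ≥ ln(1.32521e-09)/ln(0.7955) = -20.4417/-0.22878 = 89.351.
So 90 more iterations are needed.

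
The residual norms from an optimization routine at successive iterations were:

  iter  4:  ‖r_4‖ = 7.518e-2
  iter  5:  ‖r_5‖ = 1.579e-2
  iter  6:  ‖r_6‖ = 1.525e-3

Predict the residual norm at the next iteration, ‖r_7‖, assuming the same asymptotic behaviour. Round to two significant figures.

First estimate the order: p ≈ ln(‖r_6‖/‖r_5‖) / ln(‖r_5‖/‖r_4‖) = ln(1.525e-3/1.579e-2)/ln(1.579e-2/7.518e-2) = ln(0.0965801)/ln(0.210029) ≈ 1.4978.
Then ‖r_7‖ ≈ ‖r_6‖·(‖r_6‖/‖r_5‖)^p = 1.525e-3·(0.0965801)^1.4978 = 1.525e-3·0.0301693 ≈ 4.601e-05.

4.6e-5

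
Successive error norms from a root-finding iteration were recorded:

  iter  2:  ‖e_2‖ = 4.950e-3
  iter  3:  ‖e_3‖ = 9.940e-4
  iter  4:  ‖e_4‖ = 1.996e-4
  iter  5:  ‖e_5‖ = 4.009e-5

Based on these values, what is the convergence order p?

Consecutive ratios: ‖e_5‖/‖e_4‖ = 4.009e-5/1.996e-4 = 0.200852, ‖e_4‖/‖e_3‖ = 1.996e-4/9.940e-4 = 0.200805.
p ≈ ln(0.200852)/ln(0.200805) = -1.6052/-1.6054 ≈ 1.00.
So the convergence is linear (order 1).

1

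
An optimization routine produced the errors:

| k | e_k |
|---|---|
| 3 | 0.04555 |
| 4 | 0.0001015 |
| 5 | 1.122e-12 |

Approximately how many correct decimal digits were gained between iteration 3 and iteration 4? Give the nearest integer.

3

Digits gained ≈ log₁₀(e_3/e_4) = log₁₀(0.04555/0.0001015) = log₁₀(448.768) ≈ 2.652.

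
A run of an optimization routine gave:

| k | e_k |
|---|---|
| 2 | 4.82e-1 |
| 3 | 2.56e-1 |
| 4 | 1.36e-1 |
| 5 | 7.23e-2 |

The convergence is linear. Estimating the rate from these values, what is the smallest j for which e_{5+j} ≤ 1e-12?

40

Rate ρ ≈ e_5/e_4 = 7.23e-2/1.36e-1 = 0.5316.
After j more steps, e_{5+j} ≈ 7.23e-2·ρ^j; need ρ^j ≤ 1e-12/7.23e-2 = 1.38313e-11.
j ≥ ln(1.38313e-11)/ln(0.5316) = -25.0041/-0.63186 = 39.572.
So 40 more iterations are needed.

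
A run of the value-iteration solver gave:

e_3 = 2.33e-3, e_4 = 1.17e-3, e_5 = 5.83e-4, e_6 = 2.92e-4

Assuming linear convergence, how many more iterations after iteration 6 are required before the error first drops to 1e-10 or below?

22

Rate ρ ≈ e_6/e_5 = 2.92e-4/5.83e-4 = 0.5009.
After j more steps, e_{6+j} ≈ 2.92e-4·ρ^j; need ρ^j ≤ 1e-10/2.92e-4 = 3.42466e-07.
j ≥ ln(3.42466e-07)/ln(0.5009) = -14.8871/-0.69135 = 21.533.
So 22 more iterations are needed.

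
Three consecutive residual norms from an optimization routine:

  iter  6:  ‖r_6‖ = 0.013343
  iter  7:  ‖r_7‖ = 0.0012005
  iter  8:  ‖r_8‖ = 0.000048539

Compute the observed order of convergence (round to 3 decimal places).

1.332

p ≈ ln(‖r_8‖/‖r_7‖) / ln(‖r_7‖/‖r_6‖)
  = ln(0.000048539/0.0012005) / ln(0.0012005/0.013343)
  = ln(0.0404323) / ln(0.0899723)
  = -3.208126 / -2.408253 ≈ 1.332138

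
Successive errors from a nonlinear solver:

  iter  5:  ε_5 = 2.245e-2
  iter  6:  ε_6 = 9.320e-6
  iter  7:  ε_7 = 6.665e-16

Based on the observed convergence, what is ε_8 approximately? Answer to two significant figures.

First estimate the order: p ≈ ln(ε_7/ε_6) / ln(ε_6/ε_5) = ln(6.665e-16/9.320e-6)/ln(9.320e-6/2.245e-2) = ln(7.15129e-11)/ln(0.000415145) ≈ 3.0001.
Then ε_8 ≈ ε_7·(ε_7/ε_6)^p = 6.665e-16·(7.15129e-11)^3.0001 = 6.665e-16·3.6487e-31 ≈ 2.432e-46.

2.4e-46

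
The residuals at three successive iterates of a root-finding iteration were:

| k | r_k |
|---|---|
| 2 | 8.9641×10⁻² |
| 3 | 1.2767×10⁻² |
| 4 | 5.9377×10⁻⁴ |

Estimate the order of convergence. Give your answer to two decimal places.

1.57

p ≈ ln(r_4/r_3) / ln(r_3/r_2)
  = ln(5.9377×10⁻⁴/1.2767×10⁻²) / ln(1.2767×10⁻²/8.9641×10⁻²)
  = ln(0.0465082) / ln(0.142424)
  = -3.06813 / -1.94895 ≈ 1.57425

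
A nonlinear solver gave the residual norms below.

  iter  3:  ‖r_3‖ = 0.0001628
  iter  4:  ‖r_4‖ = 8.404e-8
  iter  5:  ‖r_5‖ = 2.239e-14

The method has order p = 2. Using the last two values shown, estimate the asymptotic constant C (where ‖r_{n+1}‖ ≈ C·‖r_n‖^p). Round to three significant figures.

C ≈ ‖r_5‖ / ‖r_4‖^2
  = 2.239e-14 / (8.404e-8)^2
  = 2.239e-14 / 7.06272e-15 ≈ 3.1702

3.17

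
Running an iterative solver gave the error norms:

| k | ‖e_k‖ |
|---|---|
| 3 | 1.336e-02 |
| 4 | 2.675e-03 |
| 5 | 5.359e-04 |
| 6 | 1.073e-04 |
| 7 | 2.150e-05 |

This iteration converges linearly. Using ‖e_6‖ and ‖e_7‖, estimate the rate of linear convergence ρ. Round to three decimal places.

0.200

ρ ≈ ‖e_7‖/‖e_6‖ = 2.150e-05/1.073e-04 = 0.20037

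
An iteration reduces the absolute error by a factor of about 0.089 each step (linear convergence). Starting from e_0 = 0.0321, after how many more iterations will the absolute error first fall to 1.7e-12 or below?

10

After k steps, e_k ≈ 0.0321·0.089^k.
Need 0.089^k ≤ 1.7e-12/0.0321 = 5.29595e-11.
k ≥ ln(5.29595e-11)/ln(0.089) = -23.6615/-2.41912 = 9.781.
Smallest integer k = 10.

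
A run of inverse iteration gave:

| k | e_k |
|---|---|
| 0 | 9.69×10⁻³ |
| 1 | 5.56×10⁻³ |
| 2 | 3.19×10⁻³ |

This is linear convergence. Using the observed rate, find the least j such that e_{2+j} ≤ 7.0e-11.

32

Rate ρ ≈ e_2/e_1 = 3.19×10⁻³/5.56×10⁻³ = 0.5737.
After j more steps, e_{2+j} ≈ 3.19×10⁻³·ρ^j; need ρ^j ≤ 7.0e-11/3.19×10⁻³ = 2.19436e-08.
j ≥ ln(2.19436e-08)/ln(0.5737) = -17.6348/-0.55565 = 31.737.
So 32 more iterations are needed.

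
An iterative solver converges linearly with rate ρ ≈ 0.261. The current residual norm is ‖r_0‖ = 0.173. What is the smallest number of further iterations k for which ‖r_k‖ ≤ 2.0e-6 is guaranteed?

9

After k steps, ‖r_k‖ ≈ 0.173·0.261^k.
Need 0.261^k ≤ 2.0e-6/0.173 = 1.15607e-05.
k ≥ ln(1.15607e-05)/ln(0.261) = -11.3679/-1.34323 = 8.463.
Smallest integer k = 9.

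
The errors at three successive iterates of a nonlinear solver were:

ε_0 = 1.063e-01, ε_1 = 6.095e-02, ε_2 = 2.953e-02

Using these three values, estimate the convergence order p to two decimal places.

1.30

p ≈ ln(ε_2/ε_1) / ln(ε_1/ε_0)
  = ln(2.953e-02/6.095e-02) / ln(6.095e-02/1.063e-01)
  = ln(0.484495) / ln(0.573377)
  = -0.72465 / -0.55621 ≈ 1.30284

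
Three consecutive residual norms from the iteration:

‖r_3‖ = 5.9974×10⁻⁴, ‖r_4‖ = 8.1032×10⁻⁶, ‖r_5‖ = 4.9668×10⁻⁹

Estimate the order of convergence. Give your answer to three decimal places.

1.719

p ≈ ln(‖r_5‖/‖r_4‖) / ln(‖r_4‖/‖r_3‖)
  = ln(4.9668×10⁻⁹/8.1032×10⁻⁶) / ln(8.1032×10⁻⁶/5.9974×10⁻⁴)
  = ln(0.000612943) / ln(0.0135112)
  = -7.397239 / -4.304236 ≈ 1.718595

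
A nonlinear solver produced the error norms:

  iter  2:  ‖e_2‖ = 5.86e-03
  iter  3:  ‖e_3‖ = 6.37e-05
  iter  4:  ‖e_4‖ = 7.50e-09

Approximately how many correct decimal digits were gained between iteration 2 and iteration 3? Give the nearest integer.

2

Digits gained ≈ log₁₀(‖e_2‖/‖e_3‖) = log₁₀(5.86e-03/6.37e-05) = log₁₀(91.9937) ≈ 1.964.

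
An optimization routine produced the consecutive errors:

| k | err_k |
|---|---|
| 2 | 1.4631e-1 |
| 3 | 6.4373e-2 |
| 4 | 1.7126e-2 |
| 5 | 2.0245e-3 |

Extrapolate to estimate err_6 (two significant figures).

First estimate the order: p ≈ ln(err_5/err_4) / ln(err_4/err_3) = ln(2.0245e-3/1.7126e-2)/ln(1.7126e-2/6.4373e-2) = ln(0.118212)/ln(0.266043) ≈ 1.6126.
Then err_6 ≈ err_5·(err_5/err_4)^p = 2.0245e-3·(0.118212)^1.6126 = 2.0245e-3·0.0319576 ≈ 6.47e-05.

6.5e-5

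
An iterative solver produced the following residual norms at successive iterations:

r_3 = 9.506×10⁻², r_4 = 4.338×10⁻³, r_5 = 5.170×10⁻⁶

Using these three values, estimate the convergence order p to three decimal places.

p ≈ ln(r_5/r_4) / ln(r_4/r_3)
  = ln(5.170×10⁻⁶/4.338×10⁻³) / ln(4.338×10⁻³/9.506×10⁻²)
  = ln(0.00119179) / ln(0.0456343)
  = -6.732299 / -3.087096 ≈ 2.180787

2.181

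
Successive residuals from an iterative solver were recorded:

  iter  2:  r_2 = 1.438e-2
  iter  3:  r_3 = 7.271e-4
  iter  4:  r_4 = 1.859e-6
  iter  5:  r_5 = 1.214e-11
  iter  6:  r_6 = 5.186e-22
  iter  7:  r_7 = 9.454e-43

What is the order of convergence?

2

Consecutive ratios: r_7/r_6 = 9.454e-43/5.186e-22 = 1.82298e-21, r_6/r_5 = 5.186e-22/1.214e-11 = 4.27183e-11.
p ≈ ln(1.82298e-21)/ln(4.27183e-11) = -47.7538/-23.8764 ≈ 2.00.
So the convergence is quadratic (order 2).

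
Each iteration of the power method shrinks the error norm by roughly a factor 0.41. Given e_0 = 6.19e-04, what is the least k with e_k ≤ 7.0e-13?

After k steps, e_k ≈ 6.19e-04·0.41^k.
Need 0.41^k ≤ 7.0e-13/6.19e-04 = 1.13086e-09.
k ≥ ln(1.13086e-09)/ln(0.41) = -20.6003/-0.89160 = 23.105.
Smallest integer k = 24.

24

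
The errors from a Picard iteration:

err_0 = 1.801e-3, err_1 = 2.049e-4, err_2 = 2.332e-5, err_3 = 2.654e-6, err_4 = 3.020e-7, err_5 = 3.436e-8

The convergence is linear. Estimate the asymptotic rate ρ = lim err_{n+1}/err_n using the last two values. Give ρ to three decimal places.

ρ ≈ err_5/err_4 = 3.436e-8/3.020e-7 = 0.11377

0.114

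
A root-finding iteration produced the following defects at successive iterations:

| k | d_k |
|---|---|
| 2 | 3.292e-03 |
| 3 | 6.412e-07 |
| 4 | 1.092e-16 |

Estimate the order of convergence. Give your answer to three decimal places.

2.633

p ≈ ln(d_4/d_3) / ln(d_3/d_2)
  = ln(1.092e-16/6.412e-07) / ln(6.412e-07/3.292e-03)
  = ln(1.70306e-10) / ln(0.000194775)
  = -22.493424 / -8.543666 ≈ 2.632760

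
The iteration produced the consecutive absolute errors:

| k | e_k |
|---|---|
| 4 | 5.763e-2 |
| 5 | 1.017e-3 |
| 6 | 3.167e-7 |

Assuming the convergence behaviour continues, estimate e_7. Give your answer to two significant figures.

First estimate the order: p ≈ ln(e_6/e_5) / ln(e_5/e_4) = ln(3.167e-7/1.017e-3)/ln(1.017e-3/5.763e-2) = ln(0.000311406)/ln(0.0176471) ≈ 2.0000.
Then e_7 ≈ e_6·(e_6/e_5)^p = 3.167e-7·(0.000311406)^2.0000 = 3.167e-7·9.69737e-08 ≈ 3.071e-14.

3.1e-14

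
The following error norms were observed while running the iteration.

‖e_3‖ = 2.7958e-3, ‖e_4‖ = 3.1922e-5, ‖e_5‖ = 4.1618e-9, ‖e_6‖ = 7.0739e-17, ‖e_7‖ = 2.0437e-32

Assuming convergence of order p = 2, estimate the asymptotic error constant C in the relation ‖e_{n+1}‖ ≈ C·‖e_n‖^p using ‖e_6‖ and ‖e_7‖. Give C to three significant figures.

4.08

C ≈ ‖e_7‖ / ‖e_6‖^2
  = 2.0437e-32 / (7.0739e-17)^2
  = 2.0437e-32 / 5.00401e-33 ≈ 4.0841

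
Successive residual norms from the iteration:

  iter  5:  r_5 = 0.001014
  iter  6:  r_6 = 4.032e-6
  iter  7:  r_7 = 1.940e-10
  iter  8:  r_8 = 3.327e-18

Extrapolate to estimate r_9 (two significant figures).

3.6e-32

First estimate the order: p ≈ ln(r_8/r_7) / ln(r_7/r_6) = ln(3.327e-18/1.940e-10)/ln(1.940e-10/4.032e-6) = ln(1.71495e-08)/ln(4.81151e-05) ≈ 1.7986.
Then r_9 ≈ r_8·(r_8/r_7)^p = 3.327e-18·(1.71495e-08)^1.7986 = 3.327e-18·1.07777e-14 ≈ 3.586e-32.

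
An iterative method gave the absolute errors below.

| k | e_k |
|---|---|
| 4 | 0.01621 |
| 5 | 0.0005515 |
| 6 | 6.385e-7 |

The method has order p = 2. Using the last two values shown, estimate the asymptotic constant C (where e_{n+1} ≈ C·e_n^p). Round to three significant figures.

2.10

C ≈ e_6 / e_5^2
  = 6.385e-7 / (0.0005515)^2
  = 6.385e-7 / 3.04152e-07 ≈ 2.0993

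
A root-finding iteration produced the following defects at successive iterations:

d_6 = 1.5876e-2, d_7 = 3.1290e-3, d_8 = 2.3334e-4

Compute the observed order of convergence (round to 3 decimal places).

1.598

p ≈ ln(d_8/d_7) / ln(d_7/d_6)
  = ln(2.3334e-4/3.1290e-3) / ln(3.1290e-3/1.5876e-2)
  = ln(0.0745733) / ln(0.19709)
  = -2.595973 / -1.624095 ≈ 1.598412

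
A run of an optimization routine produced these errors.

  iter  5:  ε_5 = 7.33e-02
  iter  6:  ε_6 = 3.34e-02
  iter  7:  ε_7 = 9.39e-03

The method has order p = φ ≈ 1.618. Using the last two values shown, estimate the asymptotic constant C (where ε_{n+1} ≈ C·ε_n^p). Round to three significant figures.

2.30

C ≈ ε_7 / ε_6^1.618
  = 9.39e-03 / (3.34e-02)^1.618
  = 9.39e-03 / 0.00408716 ≈ 2.2974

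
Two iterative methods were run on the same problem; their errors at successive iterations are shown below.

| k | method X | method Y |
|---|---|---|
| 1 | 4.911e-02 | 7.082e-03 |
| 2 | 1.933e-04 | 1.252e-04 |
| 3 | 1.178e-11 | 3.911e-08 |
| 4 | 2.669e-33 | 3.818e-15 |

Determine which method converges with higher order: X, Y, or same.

X

Method X: p ≈ ln(2.669e-33/1.178e-11)/ln(1.178e-11/1.933e-04) ≈ 3.00.
Method Y: p ≈ ln(3.818e-15/3.911e-08)/ln(3.911e-08/1.252e-04) ≈ 2.00.
Method X has the higher order (≈3.0 vs ≈2.0).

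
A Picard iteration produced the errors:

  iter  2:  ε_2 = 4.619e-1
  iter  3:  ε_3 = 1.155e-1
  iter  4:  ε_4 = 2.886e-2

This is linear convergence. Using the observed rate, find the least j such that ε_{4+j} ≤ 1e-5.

Rate ρ ≈ ε_4/ε_3 = 2.886e-2/1.155e-1 = 0.2499.
After j more steps, ε_{4+j} ≈ 2.886e-2·ρ^j; need ρ^j ≤ 1e-5/2.886e-2 = 0.0003465.
j ≥ ln(0.0003465)/ln(0.2499) = -7.9676/-1.38669 = 5.746.
So 6 more iterations are needed.

6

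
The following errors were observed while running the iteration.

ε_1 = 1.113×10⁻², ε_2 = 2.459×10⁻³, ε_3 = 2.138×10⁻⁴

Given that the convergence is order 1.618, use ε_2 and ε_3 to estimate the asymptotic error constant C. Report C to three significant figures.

C ≈ ε_3 / ε_2^1.618
  = 2.138×10⁻⁴ / (2.459×10⁻³)^1.618
  = 2.138×10⁻⁴ / 6.00133e-05 ≈ 3.5625

3.56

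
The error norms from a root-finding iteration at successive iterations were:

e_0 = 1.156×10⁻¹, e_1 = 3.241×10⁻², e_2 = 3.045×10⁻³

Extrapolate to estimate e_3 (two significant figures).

First estimate the order: p ≈ ln(e_2/e_1) / ln(e_1/e_0) = ln(3.045×10⁻³/3.241×10⁻²)/ln(3.241×10⁻²/1.156×10⁻¹) = ln(0.0939525)/ln(0.280363) ≈ 1.8597.
Then e_3 ≈ e_2·(e_2/e_1)^p = 3.045×10⁻³·(0.0939525)^1.8597 = 3.045×10⁻³·0.0123004 ≈ 3.745e-05.

3.7e-5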